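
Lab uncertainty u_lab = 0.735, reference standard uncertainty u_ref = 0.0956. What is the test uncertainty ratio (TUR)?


TUR = u_lab / u_ref
= 0.735 / 0.0956
= 7.6883

7.6883


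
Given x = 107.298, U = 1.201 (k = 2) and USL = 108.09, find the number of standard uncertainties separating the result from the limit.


u = U / k = 1.201 / 2 = 0.6005
margin = |USL - x| = |108.09 - 107.298| = 0.792
z = margin / u = 0.792 / 0.6005
z = 1.3189

1.3189


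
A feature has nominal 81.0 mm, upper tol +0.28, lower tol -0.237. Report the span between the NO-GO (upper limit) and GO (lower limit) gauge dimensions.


GO = nominal - lower_tol (smallest hole = maximum material condition)
GO = 81.0 - 0.237 = 80.763
NO-GO = nominal + upper_tol (largest hole = least material condition)
NO-GO = 81.0 + 0.28 = 81.28
spread = NO-GO - GO = 81.28 - 80.763 = 0.5170

0.5170


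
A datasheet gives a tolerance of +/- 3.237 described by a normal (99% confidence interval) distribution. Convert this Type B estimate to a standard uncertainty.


u_B = half_width / 2.576
u_B = 3.237 / 2.576
u_B = 1.2566

1.2566


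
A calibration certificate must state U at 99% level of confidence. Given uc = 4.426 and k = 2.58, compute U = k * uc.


U = k * uc
U = 2.58 * 4.426
U = 11.4191

11.4191


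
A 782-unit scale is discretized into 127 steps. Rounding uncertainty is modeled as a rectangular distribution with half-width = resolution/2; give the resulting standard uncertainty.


resolution = range / divisions
resolution = 782 / 127 = 6.1574803
u_res = resolution / (2*sqrt(3))
u_res = 6.1574803 / 3.4641016
u_res = 1.7775

1.7775


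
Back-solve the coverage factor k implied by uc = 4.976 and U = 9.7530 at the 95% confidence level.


k = U / uc
k = 9.7530 / 4.976
k = 1.96

1.96


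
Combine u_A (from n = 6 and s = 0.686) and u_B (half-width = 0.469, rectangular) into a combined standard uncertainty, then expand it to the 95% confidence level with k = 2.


u_A = s / sqrt(n) = 0.686 / sqrt(6) = 0.28005833
u_B = half_width / sqrt(3) = 0.469 / sqrt(3) = 0.27077728
uc = sqrt(u_A^2 + u_B^2) = sqrt(0.28005833^2 + 0.27077728^2) = 0.38955488
U = k * uc = 2 * 0.38955488
U = 0.7791

0.7791


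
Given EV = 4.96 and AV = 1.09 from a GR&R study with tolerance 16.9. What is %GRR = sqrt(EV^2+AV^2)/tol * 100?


GRR = sqrt(EV^2 + AV^2) = sqrt(4.96^2 + 1.09^2) = 5.078356
%GRR = GRR / tol * 100 = 5.078356 / 16.9 * 100
%GRR = 30.0494

30.0494


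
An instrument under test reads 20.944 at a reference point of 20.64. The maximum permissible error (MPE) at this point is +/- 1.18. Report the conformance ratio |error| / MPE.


e = indication - reference = 20.944 - 20.64 = 0.3040
|e| = 0.3040
ratio = |e| / MPE = 0.3040 / 1.18
ratio = 0.2576

0.2576


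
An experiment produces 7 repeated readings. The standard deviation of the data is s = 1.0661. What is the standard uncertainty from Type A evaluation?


u_A = s / sqrt(n)
u_A = 1.0661 / sqrt(7)
u_A = 1.0661 / 2.6457513
u_A = 0.4029

0.4029


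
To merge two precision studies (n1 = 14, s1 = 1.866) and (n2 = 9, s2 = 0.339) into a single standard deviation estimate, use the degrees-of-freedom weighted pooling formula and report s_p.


s_p = sqrt(((n1-1)*s1^2 + (n2-1)*s2^2) / (n1+n2-2))
numerator = (14-1)*1.866^2 + (9-1)*0.339^2 = 45.265428 + 0.919368 = 46.184796
denominator = 14 + 9 - 2 = 21
s_p^2 = 46.184796 / 21 = 2.199276
s_p = sqrt(2.199276) = 1.4830

1.4830


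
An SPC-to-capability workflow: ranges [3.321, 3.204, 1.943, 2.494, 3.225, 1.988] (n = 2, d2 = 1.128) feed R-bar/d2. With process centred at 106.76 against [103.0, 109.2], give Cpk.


R_bar = (3.321 + 3.204 + 1.943 + 2.494 + 3.225 + 1.988) / 6 = 2.6958333
sigma = R_bar / d2 = 2.6958333 / 1.128 = 2.3899231
Cp = (USL - LSL)/(6*sigma) = (109.2 - 103.0)/(6*2.3899231) = 0.4324
Cpu = (109.2 - 106.76)/(3*2.3899231) = 0.3403
Cpl = (106.76 - 103.0)/(3*2.3899231) = 0.5244
Cpk = min(Cpu, Cpl) = 0.3403

0.3403


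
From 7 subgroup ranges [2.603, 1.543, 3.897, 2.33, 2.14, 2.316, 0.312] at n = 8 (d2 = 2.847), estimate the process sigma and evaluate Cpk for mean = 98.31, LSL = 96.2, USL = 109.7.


R_bar = (2.603 + 1.543 + 3.897 + 2.33 + 2.14 + 2.316 + 0.312) / 7 = 2.163
sigma = R_bar / d2 = 2.163 / 2.847 = 0.7597471
Cp = (USL - LSL)/(6*sigma) = (109.7 - 96.2)/(6*0.7597471) = 2.9615
Cpu = (109.7 - 98.31)/(3*0.7597471) = 4.9973
Cpl = (98.31 - 96.2)/(3*0.7597471) = 0.9257
Cpk = min(Cpu, Cpl) = 0.9257

0.9257


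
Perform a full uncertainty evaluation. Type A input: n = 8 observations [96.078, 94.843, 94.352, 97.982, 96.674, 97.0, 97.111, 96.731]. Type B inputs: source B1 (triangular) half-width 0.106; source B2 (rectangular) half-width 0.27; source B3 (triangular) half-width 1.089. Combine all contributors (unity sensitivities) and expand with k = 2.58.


mean = (96.078 + 94.843 + 94.352 + 97.982 + 96.674 + 97.0 + 97.111 + 96.731) / 8 = 96.346375
s = sqrt(sum((x - mean)^2)/(n-1)) = 1.2102015
u_A = s / sqrt(n) = 1.2102015 / sqrt(8) = 0.42787084
u_B1 = 0.106 / sqrt(6) = 0.043274319
u_B2 = 0.27 / sqrt(3) = 0.15588457
u_B3 = 1.089 / sqrt(6) = 0.44458239
uc = sqrt(0.42787084^2 + 0.043274319^2 + 0.15588457^2 + 0.44458239^2) = 0.63788684
U = k * uc = 2.58 * 0.63788684
U = 1.6457

1.6457


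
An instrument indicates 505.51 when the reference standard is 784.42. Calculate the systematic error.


Systematic error = measured - true
= 505.51 - 784.42
= -278.9100

-278.9100


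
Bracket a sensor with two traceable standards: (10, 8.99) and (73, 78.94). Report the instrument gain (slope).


slope = (y2 - y1) / (x2 - x1)
= (78.94 - 8.99) / (73 - 10)
= 69.9500 / 63
= 1.1103

1.1103


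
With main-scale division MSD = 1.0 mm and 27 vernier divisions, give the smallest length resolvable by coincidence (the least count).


LC = MSD / n_div
= 1.0 / 27
= 0.0370

0.0370


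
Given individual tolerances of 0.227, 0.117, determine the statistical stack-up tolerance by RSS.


RSS = sqrt(0.227^2 + 0.117^2)
= sqrt(0.065218)
= 0.2554

0.2554


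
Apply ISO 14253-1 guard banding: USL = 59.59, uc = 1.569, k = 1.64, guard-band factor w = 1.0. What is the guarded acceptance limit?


U = k * uc = 1.64 * 1.569 = 2.57316
guard band g = w * U = 1.0 * 2.57316 = 2.57316
AL = USL - g = 59.59 - 2.57316
AL = 57.0168

57.0168


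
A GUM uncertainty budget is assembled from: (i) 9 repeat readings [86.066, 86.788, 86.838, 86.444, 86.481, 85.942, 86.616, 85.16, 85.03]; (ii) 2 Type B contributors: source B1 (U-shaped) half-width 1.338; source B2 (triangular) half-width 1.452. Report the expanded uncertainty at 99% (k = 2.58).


mean = (86.066 + 86.788 + 86.838 + 86.444 + 86.481 + 85.942 + 86.616 + 85.16 + 85.03) / 9 = 86.15166667
s = sqrt(sum((x - mean)^2)/(n-1)) = 0.66879892
u_A = s / sqrt(n) = 0.66879892 / sqrt(9) = 0.22293297
u_B1 = 1.338 / sqrt(2) = 0.94610887
u_B2 = 1.452 / sqrt(6) = 0.59277652
uc = sqrt(0.22293297^2 + 0.94610887^2 + 0.59277652^2) = 1.13851
U = k * uc = 2.58 * 1.13851
U = 2.9374

2.9374


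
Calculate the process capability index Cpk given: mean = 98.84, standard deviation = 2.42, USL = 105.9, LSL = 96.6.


Cpu = (USL - mean) / (3*sigma) = (105.9 - 98.84) / (3*2.42) = 0.9725
Cpl = (mean - LSL) / (3*sigma) = (98.84 - 96.6) / (3*2.42) = 0.3085
Cpk = min(Cpu, Cpl) = 0.3085

0.3085


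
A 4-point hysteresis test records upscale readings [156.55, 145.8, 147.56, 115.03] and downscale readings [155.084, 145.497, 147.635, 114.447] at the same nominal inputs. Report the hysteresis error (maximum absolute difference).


|156.55 - 155.084| = 1.4660
|145.8 - 145.497| = 0.3030
|147.56 - 147.635| = 0.0750
|115.03 - 114.447| = 0.5830
hysteresis = max(diffs) = 1.4660

1.4660


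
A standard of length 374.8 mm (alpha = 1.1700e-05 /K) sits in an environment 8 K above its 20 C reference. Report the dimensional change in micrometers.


dL = L * alpha * dT
= 374.8 * 1.1700e-05 * 8
= 0.0350813 mm
dL_um = 0.0350813 * 1000 = 35.0813 um

35.0813


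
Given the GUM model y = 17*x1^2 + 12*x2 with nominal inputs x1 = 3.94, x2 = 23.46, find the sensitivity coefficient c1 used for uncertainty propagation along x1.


y = 17*x1^2 + 12*x2
dy/dx1 = 2*17*x1
Evaluate at x1 = 3.94: c1 = 34 * 3.94
c1 = 133.9600

133.9600


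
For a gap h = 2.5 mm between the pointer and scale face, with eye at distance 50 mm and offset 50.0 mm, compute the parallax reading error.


error = h * offset / d
= 2.5 * 50.0 / 50
= 2.5000

2.5000


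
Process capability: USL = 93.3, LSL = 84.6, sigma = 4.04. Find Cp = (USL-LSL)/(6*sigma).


Cp = (USL - LSL) / (6 * sigma)
= (93.3 - 84.6) / (6 * 4.04)
= 8.7000 / 24.2400
= 0.3589

0.3589


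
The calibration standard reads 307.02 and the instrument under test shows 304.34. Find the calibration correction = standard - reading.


Correction = standard - reading
= 307.02 - 304.34
= 2.6800

2.6800


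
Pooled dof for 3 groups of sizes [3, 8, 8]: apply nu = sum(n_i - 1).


nu = sum_i (n_i - 1)
nu = ((3 - 1) + (8 - 1) + (8 - 1))
nu = 2 + 7 + 7
nu = 16

16


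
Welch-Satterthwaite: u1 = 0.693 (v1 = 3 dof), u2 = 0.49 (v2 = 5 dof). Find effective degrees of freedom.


uc = sqrt(u1^2 + u2^2) = sqrt(0.693^2 + 0.49^2) = 0.84873376
v_eff = uc^4 / (u1^4/v1 + u2^4/v2)
= 0.84873376^4 / (0.693^4/3 + 0.49^4/5)
= 0.51890268 / 0.088409303
v_eff = 5.8693

5.8693


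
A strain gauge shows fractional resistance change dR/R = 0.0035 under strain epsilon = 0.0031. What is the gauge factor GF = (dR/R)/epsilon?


GF = (dR/R) / epsilon
= 0.0035 / 0.0031
= 1.1290

1.1290


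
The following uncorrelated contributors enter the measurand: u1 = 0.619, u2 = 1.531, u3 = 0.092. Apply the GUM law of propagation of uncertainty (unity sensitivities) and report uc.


uc = sqrt(0.619^2 + 1.531^2 + 0.092^2)
uc = sqrt(2.735586)
uc = 1.6540

1.6540


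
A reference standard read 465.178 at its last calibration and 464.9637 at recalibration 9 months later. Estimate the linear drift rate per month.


rate = (v2 - v1) / months
= (464.9637 - 465.178) / 9
= -0.2143 / 9
= -0.0238

-0.0238


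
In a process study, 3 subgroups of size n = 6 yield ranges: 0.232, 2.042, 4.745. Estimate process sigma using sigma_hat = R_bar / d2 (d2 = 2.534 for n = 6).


R_bar = (0.232 + 2.042 + 4.745) / 3
R_bar = 7.019 / 3 = 2.3396667
sigma_hat = R_bar / d2 = 2.3396667 / 2.534 = 0.9233

0.9233


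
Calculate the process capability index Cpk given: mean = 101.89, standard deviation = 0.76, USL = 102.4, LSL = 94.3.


Cpu = (USL - mean) / (3*sigma) = (102.4 - 101.89) / (3*0.76) = 0.2237
Cpl = (mean - LSL) / (3*sigma) = (101.89 - 94.3) / (3*0.76) = 3.3289
Cpk = min(Cpu, Cpl) = 0.2237

0.2237


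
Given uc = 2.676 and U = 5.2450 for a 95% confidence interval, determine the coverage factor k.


k = U / uc
k = 5.2450 / 2.676
k = 1.96

1.96


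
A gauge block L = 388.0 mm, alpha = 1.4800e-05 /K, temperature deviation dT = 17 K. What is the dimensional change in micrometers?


dL = L * alpha * dT
= 388.0 * 1.4800e-05 * 17
= 0.0976208 mm
dL_um = 0.0976208 * 1000 = 97.6208 um

97.6208


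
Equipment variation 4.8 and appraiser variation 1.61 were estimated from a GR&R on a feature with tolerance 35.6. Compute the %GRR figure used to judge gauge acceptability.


GRR = sqrt(EV^2 + AV^2) = sqrt(4.8^2 + 1.61^2) = 5.0628154
%GRR = GRR / tol * 100 = 5.0628154 / 35.6 * 100
%GRR = 14.2214

14.2214


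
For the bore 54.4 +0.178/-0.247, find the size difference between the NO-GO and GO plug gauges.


GO = nominal - lower_tol (smallest hole = maximum material condition)
GO = 54.4 - 0.247 = 54.153
NO-GO = nominal + upper_tol (largest hole = least material condition)
NO-GO = 54.4 + 0.178 = 54.578
spread = NO-GO - GO = 54.578 - 54.153 = 0.4250

0.4250


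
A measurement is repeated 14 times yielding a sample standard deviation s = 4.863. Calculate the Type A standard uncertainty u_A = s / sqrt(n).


u_A = s / sqrt(n)
u_A = 4.863 / sqrt(14)
u_A = 4.863 / 3.7416574
u_A = 1.2997

1.2997


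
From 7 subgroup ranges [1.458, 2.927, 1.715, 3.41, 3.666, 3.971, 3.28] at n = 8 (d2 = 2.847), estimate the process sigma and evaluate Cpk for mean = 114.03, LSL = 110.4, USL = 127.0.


R_bar = (1.458 + 2.927 + 1.715 + 3.41 + 3.666 + 3.971 + 3.28) / 7 = 2.9181429
sigma = R_bar / d2 = 2.9181429 / 2.847 = 1.0249887
Cp = (USL - LSL)/(6*sigma) = (127.0 - 110.4)/(6*1.0249887) = 2.6992
Cpu = (127.0 - 114.03)/(3*1.0249887) = 4.2179
Cpl = (114.03 - 110.4)/(3*1.0249887) = 1.1805
Cpk = min(Cpu, Cpl) = 1.1805

1.1805


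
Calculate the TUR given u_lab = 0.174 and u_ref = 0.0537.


TUR = u_lab / u_ref
= 0.174 / 0.0537
= 3.2402

3.2402


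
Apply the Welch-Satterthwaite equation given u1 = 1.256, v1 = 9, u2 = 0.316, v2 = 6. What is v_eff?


uc = sqrt(u1^2 + u2^2) = sqrt(1.256^2 + 0.316^2) = 1.2951417
v_eff = uc^4 / (u1^4/v1 + u2^4/v2)
= 1.2951417^4 / (1.256^4/9 + 0.316^4/6)
= 2.813644 / 0.27817518
v_eff = 10.1146

10.1146


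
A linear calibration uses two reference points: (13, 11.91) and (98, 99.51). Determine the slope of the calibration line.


slope = (y2 - y1) / (x2 - x1)
= (99.51 - 11.91) / (98 - 13)
= 87.6000 / 85
= 1.0306

1.0306


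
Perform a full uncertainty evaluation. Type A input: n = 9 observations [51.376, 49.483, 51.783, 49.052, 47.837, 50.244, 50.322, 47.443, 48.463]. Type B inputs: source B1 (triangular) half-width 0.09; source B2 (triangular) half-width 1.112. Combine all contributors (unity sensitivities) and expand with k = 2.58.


mean = (51.376 + 49.483 + 51.783 + 49.052 + 47.837 + 50.244 + 50.322 + 47.443 + 48.463) / 9 = 49.55588889
s = sqrt(sum((x - mean)^2)/(n-1)) = 1.5085487
u_A = s / sqrt(n) = 1.5085487 / sqrt(9) = 0.50284957
u_B1 = 0.09 / sqrt(6) = 0.036742346
u_B2 = 1.112 / sqrt(6) = 0.4539721
uc = sqrt(0.50284957^2 + 0.036742346^2 + 0.4539721^2) = 0.67845291
U = k * uc = 2.58 * 0.67845291
U = 1.7504

1.7504


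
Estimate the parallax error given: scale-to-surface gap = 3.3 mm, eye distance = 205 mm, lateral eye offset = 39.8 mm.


error = h * offset / d
= 3.3 * 39.8 / 205
= 0.6407

0.6407


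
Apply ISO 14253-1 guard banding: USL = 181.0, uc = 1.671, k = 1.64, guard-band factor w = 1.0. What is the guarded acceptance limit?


U = k * uc = 1.64 * 1.671 = 2.74044
guard band g = w * U = 1.0 * 2.74044 = 2.74044
AL = USL - g = 181.0 - 2.74044
AL = 178.2596

178.2596


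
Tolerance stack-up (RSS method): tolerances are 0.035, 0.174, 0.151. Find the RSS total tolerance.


RSS = sqrt(0.035^2 + 0.174^2 + 0.151^2)
= sqrt(0.054302)
= 0.2330

0.2330


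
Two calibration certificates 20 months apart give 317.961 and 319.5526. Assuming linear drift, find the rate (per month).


rate = (v2 - v1) / months
= (319.5526 - 317.961) / 20
= 1.5916 / 20
= 0.0796

0.0796


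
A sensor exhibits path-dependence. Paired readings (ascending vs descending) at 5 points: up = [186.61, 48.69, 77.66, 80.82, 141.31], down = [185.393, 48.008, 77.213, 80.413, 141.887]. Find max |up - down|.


|186.61 - 185.393| = 1.2170
|48.69 - 48.008| = 0.6820
|77.66 - 77.213| = 0.4470
|80.82 - 80.413| = 0.4070
|141.31 - 141.887| = 0.5770
hysteresis = max(diffs) = 1.2170

1.2170


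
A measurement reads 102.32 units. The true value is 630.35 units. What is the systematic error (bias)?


Systematic error = measured - true
= 102.32 - 630.35
= -528.0300

-528.0300


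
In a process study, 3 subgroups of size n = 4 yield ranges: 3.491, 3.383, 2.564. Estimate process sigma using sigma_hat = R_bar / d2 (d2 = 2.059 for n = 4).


R_bar = (3.491 + 3.383 + 2.564) / 3
R_bar = 9.438 / 3 = 3.146
sigma_hat = R_bar / d2 = 3.146 / 2.059 = 1.5279

1.5279


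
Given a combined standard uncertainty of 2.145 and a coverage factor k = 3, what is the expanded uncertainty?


U = k * uc
U = 3 * 2.145
U = 6.4350

6.4350


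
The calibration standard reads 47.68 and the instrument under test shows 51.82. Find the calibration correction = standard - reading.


Correction = standard - reading
= 47.68 - 51.82
= -4.1400

-4.1400


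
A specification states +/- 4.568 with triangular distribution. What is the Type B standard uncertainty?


u_B = half_width / sqrt(6)
u_B = 4.568 / 2.4494897
u_B = 1.8649

1.8649


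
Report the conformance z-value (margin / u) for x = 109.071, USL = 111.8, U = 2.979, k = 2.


u = U / k = 2.979 / 2 = 1.4895
margin = |USL - x| = |111.8 - 109.071| = 2.729
z = margin / u = 2.729 / 1.4895
z = 1.8322

1.8322


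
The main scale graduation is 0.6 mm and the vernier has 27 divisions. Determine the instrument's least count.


LC = MSD / n_div
= 0.6 / 27
= 0.0222

0.0222


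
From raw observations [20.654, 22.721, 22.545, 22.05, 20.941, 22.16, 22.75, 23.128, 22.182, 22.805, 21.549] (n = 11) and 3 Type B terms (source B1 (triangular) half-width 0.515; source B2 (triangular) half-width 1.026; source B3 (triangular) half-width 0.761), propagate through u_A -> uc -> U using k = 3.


mean = (20.654 + 22.721 + 22.545 + 22.05 + 20.941 + 22.16 + 22.75 + 23.128 + 22.182 + 22.805 + 21.549) / 11 = 22.135
s = sqrt(sum((x - mean)^2)/(n-1)) = 0.79354408
u_A = s / sqrt(n) = 0.79354408 / sqrt(11) = 0.23926254
u_B1 = 0.515 / sqrt(6) = 0.21024787
u_B2 = 1.026 / sqrt(6) = 0.41886275
u_B3 = 0.761 / sqrt(6) = 0.31067695
uc = sqrt(0.23926254^2 + 0.21024787^2 + 0.41886275^2 + 0.31067695^2) = 0.61107847
U = k * uc = 3 * 0.61107847
U = 1.8332

1.8332


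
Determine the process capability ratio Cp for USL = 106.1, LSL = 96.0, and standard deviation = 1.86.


Cp = (USL - LSL) / (6 * sigma)
= (106.1 - 96.0) / (6 * 1.86)
= 10.1000 / 11.1600
= 0.9050

0.9050


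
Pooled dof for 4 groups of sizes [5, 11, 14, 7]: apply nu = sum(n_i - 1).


nu = sum_i (n_i - 1)
nu = ((5 - 1) + (11 - 1) + (14 - 1) + (7 - 1))
nu = 4 + 10 + 13 + 6
nu = 33

33


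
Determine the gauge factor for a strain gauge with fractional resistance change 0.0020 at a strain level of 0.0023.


GF = (dR/R) / epsilon
= 0.0020 / 0.0023
= 0.8696

0.8696


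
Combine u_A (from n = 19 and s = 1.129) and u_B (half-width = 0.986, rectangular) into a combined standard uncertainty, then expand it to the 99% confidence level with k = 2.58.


u_A = s / sqrt(n) = 1.129 / sqrt(19) = 0.25901036
u_B = half_width / sqrt(3) = 0.986 / sqrt(3) = 0.56926737
uc = sqrt(u_A^2 + u_B^2) = sqrt(0.25901036^2 + 0.56926737^2) = 0.62542122
U = k * uc = 2.58 * 0.62542122
U = 1.6136

1.6136


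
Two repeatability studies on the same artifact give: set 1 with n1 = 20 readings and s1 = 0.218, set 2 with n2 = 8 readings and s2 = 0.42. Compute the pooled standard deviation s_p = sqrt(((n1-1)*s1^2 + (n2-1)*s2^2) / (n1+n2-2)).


s_p = sqrt(((n1-1)*s1^2 + (n2-1)*s2^2) / (n1+n2-2))
numerator = (20-1)*0.218^2 + (8-1)*0.42^2 = 0.902956 + 1.2348 = 2.137756
denominator = 20 + 8 - 2 = 26
s_p^2 = 2.137756 / 26 = 0.082221385
s_p = sqrt(0.082221385) = 0.2867

0.2867


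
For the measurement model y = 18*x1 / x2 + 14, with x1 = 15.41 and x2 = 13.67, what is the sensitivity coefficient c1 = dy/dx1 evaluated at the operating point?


y = 18*x1 / x2 + 14
dy/dx1 = 18/x2
Evaluate at x2 = 13.67: c1 = 18 / 13.67
c1 = 1.3168

1.3168


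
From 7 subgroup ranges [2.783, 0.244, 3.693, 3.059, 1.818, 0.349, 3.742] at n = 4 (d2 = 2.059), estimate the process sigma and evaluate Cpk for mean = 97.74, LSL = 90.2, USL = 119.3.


R_bar = (2.783 + 0.244 + 3.693 + 3.059 + 1.818 + 0.349 + 3.742) / 7 = 2.2411429
sigma = R_bar / d2 = 2.2411429 / 2.059 = 1.0884618
Cp = (USL - LSL)/(6*sigma) = (119.3 - 90.2)/(6*1.0884618) = 4.4558
Cpu = (119.3 - 97.74)/(3*1.0884618) = 6.6026
Cpl = (97.74 - 90.2)/(3*1.0884618) = 2.3091
Cpk = min(Cpu, Cpl) = 2.3091

2.3091


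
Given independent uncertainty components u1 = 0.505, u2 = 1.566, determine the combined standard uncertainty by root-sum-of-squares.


uc = sqrt(0.505^2 + 1.566^2)
uc = sqrt(2.707381)
uc = 1.6454

1.6454


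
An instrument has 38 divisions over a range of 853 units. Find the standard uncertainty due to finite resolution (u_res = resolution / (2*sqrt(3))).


resolution = range / divisions
resolution = 853 / 38 = 22.447368
u_res = resolution / (2*sqrt(3))
u_res = 22.447368 / 3.4641016
u_res = 6.4800

6.4800


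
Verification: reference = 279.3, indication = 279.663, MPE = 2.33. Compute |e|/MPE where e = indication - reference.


e = indication - reference = 279.663 - 279.3 = 0.3630
|e| = 0.3630
ratio = |e| / MPE = 0.3630 / 2.33
ratio = 0.1558

0.1558


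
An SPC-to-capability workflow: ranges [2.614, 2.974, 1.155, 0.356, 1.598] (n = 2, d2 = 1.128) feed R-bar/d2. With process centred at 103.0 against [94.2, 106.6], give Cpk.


R_bar = (2.614 + 2.974 + 1.155 + 0.356 + 1.598) / 5 = 1.7394
sigma = R_bar / d2 = 1.7394 / 1.128 = 1.5420213
Cp = (USL - LSL)/(6*sigma) = (106.6 - 94.2)/(6*1.5420213) = 1.3402
Cpu = (106.6 - 103.0)/(3*1.5420213) = 0.7782
Cpl = (103.0 - 94.2)/(3*1.5420213) = 1.9023
Cpk = min(Cpu, Cpl) = 0.7782

0.7782


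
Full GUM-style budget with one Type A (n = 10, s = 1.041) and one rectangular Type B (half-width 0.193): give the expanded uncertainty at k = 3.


u_A = s / sqrt(n) = 1.041 / sqrt(10) = 0.3291931
u_B = half_width / sqrt(3) = 0.193 / sqrt(3) = 0.1114286
uc = sqrt(u_A^2 + u_B^2) = sqrt(0.3291931^2 + 0.1114286^2) = 0.34754054
U = k * uc = 3 * 0.34754054
U = 1.0426

1.0426


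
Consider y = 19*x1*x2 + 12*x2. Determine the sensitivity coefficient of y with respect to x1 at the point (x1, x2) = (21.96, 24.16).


y = 19*x1*x2 + 12*x2
dy/dx1 = 19*x2
Evaluate at x2 = 24.16: c1 = 19 * 24.16
c1 = 459.0400

459.0400


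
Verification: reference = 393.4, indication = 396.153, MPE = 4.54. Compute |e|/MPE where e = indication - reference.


e = indication - reference = 396.153 - 393.4 = 2.7530
|e| = 2.7530
ratio = |e| / MPE = 2.7530 / 4.54
ratio = 0.6064

0.6064


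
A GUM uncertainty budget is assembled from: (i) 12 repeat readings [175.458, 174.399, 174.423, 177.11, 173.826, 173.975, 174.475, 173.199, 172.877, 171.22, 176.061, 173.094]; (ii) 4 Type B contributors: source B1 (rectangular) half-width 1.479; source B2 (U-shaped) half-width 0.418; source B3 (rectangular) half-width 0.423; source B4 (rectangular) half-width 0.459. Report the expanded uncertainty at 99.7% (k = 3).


mean = (175.458 + 174.399 + 174.423 + 177.11 + 173.826 + 173.975 + 174.475 + 173.199 + 172.877 + 171.22 + 176.061 + 173.094) / 12 = 174.1764167
s = sqrt(sum((x - mean)^2)/(n-1)) = 1.5585172
u_A = s / sqrt(n) = 1.5585172 / sqrt(12) = 0.44990516
u_B1 = 1.479 / sqrt(3) = 0.85390105
u_B2 = 0.418 / sqrt(2) = 0.29557063
u_B3 = 0.423 / sqrt(3) = 0.24421916
u_B4 = 0.459 / sqrt(3) = 0.26500377
uc = sqrt(0.44990516^2 + 0.85390105^2 + 0.29557063^2 + 0.24421916^2 + 0.26500377^2) = 1.0718179
U = k * uc = 3 * 1.0718179
U = 3.2155

3.2155


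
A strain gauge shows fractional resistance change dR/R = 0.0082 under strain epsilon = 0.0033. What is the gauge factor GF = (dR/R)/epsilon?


GF = (dR/R) / epsilon
= 0.0082 / 0.0033
= 2.4848

2.4848


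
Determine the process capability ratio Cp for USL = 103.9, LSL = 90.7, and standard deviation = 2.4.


Cp = (USL - LSL) / (6 * sigma)
= (103.9 - 90.7) / (6 * 2.4)
= 13.2000 / 14.4000
= 0.9167

0.9167


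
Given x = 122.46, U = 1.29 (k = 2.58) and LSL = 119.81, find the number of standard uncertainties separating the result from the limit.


u = U / k = 1.29 / 2.58 = 0.5
margin = |LSL - x| = |119.81 - 122.46| = 2.65
z = margin / u = 2.65 / 0.5
z = 5.3000

5.3000


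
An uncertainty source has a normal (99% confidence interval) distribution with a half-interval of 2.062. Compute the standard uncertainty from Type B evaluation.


u_B = half_width / 2.576
u_B = 2.062 / 2.576
u_B = 0.8005

0.8005


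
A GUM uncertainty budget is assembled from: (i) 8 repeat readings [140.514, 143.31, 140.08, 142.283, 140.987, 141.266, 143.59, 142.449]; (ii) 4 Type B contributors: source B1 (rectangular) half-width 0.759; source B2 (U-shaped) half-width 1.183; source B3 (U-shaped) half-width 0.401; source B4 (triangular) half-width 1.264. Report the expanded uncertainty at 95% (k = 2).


mean = (140.514 + 143.31 + 140.08 + 142.283 + 140.987 + 141.266 + 143.59 + 142.449) / 8 = 141.809875
s = sqrt(sum((x - mean)^2)/(n-1)) = 1.2926292
u_A = s / sqrt(n) = 1.2926292 / sqrt(8) = 0.45701344
u_B1 = 0.759 / sqrt(3) = 0.43820885
u_B2 = 1.183 / sqrt(2) = 0.83650732
u_B3 = 0.401 / sqrt(2) = 0.28354982
u_B4 = 1.264 / sqrt(6) = 0.51602584
uc = sqrt(0.45701344^2 + 0.43820885^2 + 0.83650732^2 + 0.28354982^2 + 0.51602584^2) = 1.2030444
U = k * uc = 2 * 1.2030444
U = 2.4061

2.4061


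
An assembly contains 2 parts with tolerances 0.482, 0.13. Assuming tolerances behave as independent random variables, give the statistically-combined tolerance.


RSS = sqrt(0.482^2 + 0.13^2)
= sqrt(0.249224)
= 0.4992

0.4992


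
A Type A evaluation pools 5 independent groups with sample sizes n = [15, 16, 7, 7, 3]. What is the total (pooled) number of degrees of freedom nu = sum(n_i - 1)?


nu = sum_i (n_i - 1)
nu = ((15 - 1) + (16 - 1) + (7 - 1) + (7 - 1) + (3 - 1))
nu = 14 + 15 + 6 + 6 + 2
nu = 43

43


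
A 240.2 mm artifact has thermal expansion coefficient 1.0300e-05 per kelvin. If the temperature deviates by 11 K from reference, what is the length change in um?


dL = L * alpha * dT
= 240.2 * 1.0300e-05 * 11
= 0.0272147 mm
dL_um = 0.0272147 * 1000 = 27.2147 um

27.2147


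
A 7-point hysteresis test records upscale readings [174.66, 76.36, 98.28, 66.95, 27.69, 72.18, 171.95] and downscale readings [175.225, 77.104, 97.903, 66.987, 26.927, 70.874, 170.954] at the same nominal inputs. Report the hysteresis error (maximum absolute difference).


|174.66 - 175.225| = 0.5650
|76.36 - 77.104| = 0.7440
|98.28 - 97.903| = 0.3770
|66.95 - 66.987| = 0.0370
|27.69 - 26.927| = 0.7630
|72.18 - 70.874| = 1.3060
|171.95 - 170.954| = 0.9960
hysteresis = max(diffs) = 1.3060

1.3060


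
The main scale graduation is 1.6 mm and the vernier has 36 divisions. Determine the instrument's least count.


LC = MSD / n_div
= 1.6 / 36
= 0.0444

0.0444


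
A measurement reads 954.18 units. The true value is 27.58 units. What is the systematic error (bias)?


Systematic error = measured - true
= 954.18 - 27.58
= 926.6000

926.6000


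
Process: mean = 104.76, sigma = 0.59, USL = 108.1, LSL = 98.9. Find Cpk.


Cpu = (USL - mean) / (3*sigma) = (108.1 - 104.76) / (3*0.59) = 1.8870
Cpl = (mean - LSL) / (3*sigma) = (104.76 - 98.9) / (3*0.59) = 3.3107
Cpk = min(Cpu, Cpl) = 1.8870

1.8870


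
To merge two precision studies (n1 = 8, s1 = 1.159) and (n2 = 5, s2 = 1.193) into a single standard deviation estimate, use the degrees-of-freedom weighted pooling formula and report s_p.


s_p = sqrt(((n1-1)*s1^2 + (n2-1)*s2^2) / (n1+n2-2))
numerator = (8-1)*1.159^2 + (5-1)*1.193^2 = 9.402967 + 5.692996 = 15.095963
denominator = 8 + 5 - 2 = 11
s_p^2 = 15.095963 / 11 = 1.3723603
s_p = sqrt(1.3723603) = 1.1715

1.1715


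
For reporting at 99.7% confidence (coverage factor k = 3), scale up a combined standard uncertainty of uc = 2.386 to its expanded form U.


U = k * uc
U = 3 * 2.386
U = 7.1580

7.1580


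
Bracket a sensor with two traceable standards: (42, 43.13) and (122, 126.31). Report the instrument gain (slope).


slope = (y2 - y1) / (x2 - x1)
= (126.31 - 43.13) / (122 - 42)
= 83.1800 / 80
= 1.0398

1.0398


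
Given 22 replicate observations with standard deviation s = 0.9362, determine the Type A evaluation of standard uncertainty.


u_A = s / sqrt(n)
u_A = 0.9362 / sqrt(22)
u_A = 0.9362 / 4.6904158
u_A = 0.1996

0.1996


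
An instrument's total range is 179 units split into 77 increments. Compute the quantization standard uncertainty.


resolution = range / divisions
resolution = 179 / 77 = 2.3246753
u_res = resolution / (2*sqrt(3))
u_res = 2.3246753 / 3.4641016
u_res = 0.6711

0.6711


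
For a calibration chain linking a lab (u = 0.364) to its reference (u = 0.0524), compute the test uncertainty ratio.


TUR = u_lab / u_ref
= 0.364 / 0.0524
= 6.9466

6.9466


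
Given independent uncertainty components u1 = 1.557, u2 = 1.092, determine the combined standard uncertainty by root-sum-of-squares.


uc = sqrt(1.557^2 + 1.092^2)
uc = sqrt(3.616713)
uc = 1.9018

1.9018


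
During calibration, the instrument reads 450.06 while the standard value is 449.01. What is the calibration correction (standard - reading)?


Correction = standard - reading
= 449.01 - 450.06
= -1.0500

-1.0500


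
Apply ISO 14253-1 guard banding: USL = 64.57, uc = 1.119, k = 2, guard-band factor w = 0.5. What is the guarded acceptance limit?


U = k * uc = 2 * 1.119 = 2.238
guard band g = w * U = 0.5 * 2.238 = 1.119
AL = USL - g = 64.57 - 1.119
AL = 63.4510

63.4510


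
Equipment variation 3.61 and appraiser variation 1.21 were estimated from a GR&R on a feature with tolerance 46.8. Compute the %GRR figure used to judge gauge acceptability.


GRR = sqrt(EV^2 + AV^2) = sqrt(3.61^2 + 1.21^2) = 3.8073876
%GRR = GRR / tol * 100 = 3.8073876 / 46.8 * 100
%GRR = 8.1354

8.1354


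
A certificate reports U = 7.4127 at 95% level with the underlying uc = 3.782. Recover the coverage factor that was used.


k = U / uc
k = 7.4127 / 3.782
k = 1.96

1.96


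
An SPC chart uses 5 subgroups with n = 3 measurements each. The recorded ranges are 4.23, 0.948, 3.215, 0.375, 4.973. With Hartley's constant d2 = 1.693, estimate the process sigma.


R_bar = (4.23 + 0.948 + 3.215 + 0.375 + 4.973) / 5
R_bar = 13.741 / 5 = 2.7482
sigma_hat = R_bar / d2 = 2.7482 / 1.693 = 1.6233

1.6233


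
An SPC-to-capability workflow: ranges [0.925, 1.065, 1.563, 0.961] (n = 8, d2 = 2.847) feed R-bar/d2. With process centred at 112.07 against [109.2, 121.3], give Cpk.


R_bar = (0.925 + 1.065 + 1.563 + 0.961) / 4 = 1.1285
sigma = R_bar / d2 = 1.1285 / 2.847 = 0.39638216
Cp = (USL - LSL)/(6*sigma) = (121.3 - 109.2)/(6*0.39638216) = 5.0877
Cpu = (121.3 - 112.07)/(3*0.39638216) = 7.7619
Cpl = (112.07 - 109.2)/(3*0.39638216) = 2.4135
Cpk = min(Cpu, Cpl) = 2.4135

2.4135


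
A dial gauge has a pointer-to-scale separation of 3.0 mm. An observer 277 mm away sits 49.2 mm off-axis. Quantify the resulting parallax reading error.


error = h * offset / d
= 3.0 * 49.2 / 277
= 0.5329

0.5329


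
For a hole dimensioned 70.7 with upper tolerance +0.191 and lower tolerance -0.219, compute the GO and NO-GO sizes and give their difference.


GO = nominal - lower_tol (smallest hole = maximum material condition)
GO = 70.7 - 0.219 = 70.481
NO-GO = nominal + upper_tol (largest hole = least material condition)
NO-GO = 70.7 + 0.191 = 70.891
spread = NO-GO - GO = 70.891 - 70.481 = 0.4100

0.4100


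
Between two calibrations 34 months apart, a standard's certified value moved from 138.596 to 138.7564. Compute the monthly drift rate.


rate = (v2 - v1) / months
= (138.7564 - 138.596) / 34
= 0.1604 / 34
= 0.0047

0.0047


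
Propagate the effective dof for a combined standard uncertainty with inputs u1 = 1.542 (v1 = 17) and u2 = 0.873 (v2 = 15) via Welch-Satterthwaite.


uc = sqrt(u1^2 + u2^2) = sqrt(1.542^2 + 0.873^2) = 1.7719743
v_eff = uc^4 / (u1^4/v1 + u2^4/v2)
= 1.7719743^4 / (1.542^4/17 + 0.873^4/15)
= 9.8589275 / 0.37129692
v_eff = 26.5527

26.5527


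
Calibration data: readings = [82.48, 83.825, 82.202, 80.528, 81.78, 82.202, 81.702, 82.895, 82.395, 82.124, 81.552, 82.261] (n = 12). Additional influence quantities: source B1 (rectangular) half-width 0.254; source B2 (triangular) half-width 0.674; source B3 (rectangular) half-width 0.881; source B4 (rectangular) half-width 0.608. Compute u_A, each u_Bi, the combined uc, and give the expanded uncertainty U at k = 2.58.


mean = (82.48 + 83.825 + 82.202 + 80.528 + 81.78 + 82.202 + 81.702 + 82.895 + 82.395 + 82.124 + 81.552 + 82.261) / 12 = 82.16216667
s = sqrt(sum((x - mean)^2)/(n-1)) = 0.79041391
u_A = s / sqrt(n) = 0.79041391 / sqrt(12) = 0.22817284
u_B1 = 0.254 / sqrt(3) = 0.14664697
u_B2 = 0.674 / sqrt(6) = 0.27515935
u_B3 = 0.881 / sqrt(3) = 0.50864559
u_B4 = 0.608 / sqrt(3) = 0.35102896
uc = sqrt(0.22817284^2 + 0.14664697^2 + 0.27515935^2 + 0.50864559^2 + 0.35102896^2) = 0.72885013
U = k * uc = 2.58 * 0.72885013
U = 1.8804

1.8804


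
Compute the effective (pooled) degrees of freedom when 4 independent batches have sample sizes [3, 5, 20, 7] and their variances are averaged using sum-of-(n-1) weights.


nu = sum_i (n_i - 1)
nu = ((3 - 1) + (5 - 1) + (20 - 1) + (7 - 1))
nu = 2 + 4 + 19 + 6
nu = 31

31


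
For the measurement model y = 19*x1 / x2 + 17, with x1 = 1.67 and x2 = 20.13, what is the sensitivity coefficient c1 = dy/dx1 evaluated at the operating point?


y = 19*x1 / x2 + 17
dy/dx1 = 19/x2
Evaluate at x2 = 20.13: c1 = 19 / 20.13
c1 = 0.9439

0.9439


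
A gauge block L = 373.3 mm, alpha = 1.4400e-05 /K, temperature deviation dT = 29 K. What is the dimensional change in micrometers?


dL = L * alpha * dT
= 373.3 * 1.4400e-05 * 29
= 0.1558901 mm
dL_um = 0.1558901 * 1000 = 155.8901 um

155.8901


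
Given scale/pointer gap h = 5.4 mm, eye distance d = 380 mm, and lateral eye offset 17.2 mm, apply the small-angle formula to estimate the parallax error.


error = h * offset / d
= 5.4 * 17.2 / 380
= 0.2444

0.2444


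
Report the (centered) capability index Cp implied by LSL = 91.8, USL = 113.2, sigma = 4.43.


Cp = (USL - LSL) / (6 * sigma)
= (113.2 - 91.8) / (6 * 4.43)
= 21.4000 / 26.5800
= 0.8051

0.8051


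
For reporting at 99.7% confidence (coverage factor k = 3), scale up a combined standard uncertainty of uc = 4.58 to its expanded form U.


U = k * uc
U = 3 * 4.58
U = 13.7400

13.7400


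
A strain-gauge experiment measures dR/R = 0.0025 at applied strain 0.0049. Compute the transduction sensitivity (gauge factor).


GF = (dR/R) / epsilon
= 0.0025 / 0.0049
= 0.5102

0.5102


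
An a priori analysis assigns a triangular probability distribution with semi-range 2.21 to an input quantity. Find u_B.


u_B = half_width / sqrt(6)
u_B = 2.21 / 2.4494897
u_B = 0.9022

0.9022


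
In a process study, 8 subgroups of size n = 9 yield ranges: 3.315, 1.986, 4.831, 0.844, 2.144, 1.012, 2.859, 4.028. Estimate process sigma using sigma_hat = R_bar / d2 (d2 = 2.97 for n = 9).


R_bar = (3.315 + 1.986 + 4.831 + 0.844 + 2.144 + 1.012 + 2.859 + 4.028) / 8
R_bar = 21.019 / 8 = 2.627375
sigma_hat = R_bar / d2 = 2.627375 / 2.97 = 0.8846

0.8846


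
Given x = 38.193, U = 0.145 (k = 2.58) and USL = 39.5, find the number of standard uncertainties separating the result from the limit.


u = U / k = 0.145 / 2.58 = 0.05620155
margin = |USL - x| = |39.5 - 38.193| = 1.307
z = margin / u = 1.307 / 0.05620155
z = 23.2556

23.2556


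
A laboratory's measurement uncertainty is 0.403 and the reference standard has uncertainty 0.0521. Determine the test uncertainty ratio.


TUR = u_lab / u_ref
= 0.403 / 0.0521
= 7.7351

7.7351


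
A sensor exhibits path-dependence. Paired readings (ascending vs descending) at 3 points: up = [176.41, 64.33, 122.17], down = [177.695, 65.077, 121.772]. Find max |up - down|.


|176.41 - 177.695| = 1.2850
|64.33 - 65.077| = 0.7470
|122.17 - 121.772| = 0.3980
hysteresis = max(diffs) = 1.2850

1.2850


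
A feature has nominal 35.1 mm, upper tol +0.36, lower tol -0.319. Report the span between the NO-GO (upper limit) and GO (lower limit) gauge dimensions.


GO = nominal - lower_tol (smallest hole = maximum material condition)
GO = 35.1 - 0.319 = 34.781
NO-GO = nominal + upper_tol (largest hole = least material condition)
NO-GO = 35.1 + 0.36 = 35.46
spread = NO-GO - GO = 35.46 - 34.781 = 0.6790

0.6790


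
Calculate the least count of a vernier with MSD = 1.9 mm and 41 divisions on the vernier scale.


LC = MSD / n_div
= 1.9 / 41
= 0.0463

0.0463


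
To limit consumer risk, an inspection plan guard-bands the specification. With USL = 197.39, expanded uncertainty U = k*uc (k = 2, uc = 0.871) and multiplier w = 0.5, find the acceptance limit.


U = k * uc = 2 * 0.871 = 1.742
guard band g = w * U = 0.5 * 1.742 = 0.871
AL = USL - g = 197.39 - 0.871
AL = 196.5190

196.5190


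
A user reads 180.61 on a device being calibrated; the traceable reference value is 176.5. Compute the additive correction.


Correction = standard - reading
= 176.5 - 180.61
= -4.1100

-4.1100


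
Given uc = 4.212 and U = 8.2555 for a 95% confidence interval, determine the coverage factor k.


k = U / uc
k = 8.2555 / 4.212
k = 1.96

1.96


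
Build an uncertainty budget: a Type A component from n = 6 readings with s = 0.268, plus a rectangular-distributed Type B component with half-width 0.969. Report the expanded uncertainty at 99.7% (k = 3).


u_A = s / sqrt(n) = 0.268 / sqrt(6) = 0.10941054
u_B = half_width / sqrt(3) = 0.969 / sqrt(3) = 0.55945241
uc = sqrt(u_A^2 + u_B^2) = sqrt(0.10941054^2 + 0.55945241^2) = 0.57005058
U = k * uc = 3 * 0.57005058
U = 1.7102

1.7102


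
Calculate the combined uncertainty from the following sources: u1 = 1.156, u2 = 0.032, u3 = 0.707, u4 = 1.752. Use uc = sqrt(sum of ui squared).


uc = sqrt(1.156^2 + 0.032^2 + 0.707^2 + 1.752^2)
uc = sqrt(4.906713)
uc = 2.2151

2.2151


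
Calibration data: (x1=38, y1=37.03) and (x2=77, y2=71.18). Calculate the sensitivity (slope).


slope = (y2 - y1) / (x2 - x1)
= (71.18 - 37.03) / (77 - 38)
= 34.1500 / 39
= 0.8756

0.8756


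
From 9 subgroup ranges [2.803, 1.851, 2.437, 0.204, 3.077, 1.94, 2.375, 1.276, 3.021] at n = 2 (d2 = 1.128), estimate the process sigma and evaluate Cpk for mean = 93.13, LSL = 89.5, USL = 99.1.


R_bar = (2.803 + 1.851 + 2.437 + 0.204 + 3.077 + 1.94 + 2.375 + 1.276 + 3.021) / 9 = 2.1093333
sigma = R_bar / d2 = 2.1093333 / 1.128 = 1.8699763
Cp = (USL - LSL)/(6*sigma) = (99.1 - 89.5)/(6*1.8699763) = 0.8556
Cpu = (99.1 - 93.13)/(3*1.8699763) = 1.0642
Cpl = (93.13 - 89.5)/(3*1.8699763) = 0.6471
Cpk = min(Cpu, Cpl) = 0.6471

0.6471


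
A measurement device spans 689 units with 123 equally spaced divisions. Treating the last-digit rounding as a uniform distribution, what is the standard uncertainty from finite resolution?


resolution = range / divisions
resolution = 689 / 123 = 5.601626
u_res = resolution / (2*sqrt(3))
u_res = 5.601626 / 3.4641016
u_res = 1.6171

1.6171


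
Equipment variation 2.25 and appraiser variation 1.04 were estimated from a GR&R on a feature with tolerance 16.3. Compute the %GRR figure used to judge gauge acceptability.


GRR = sqrt(EV^2 + AV^2) = sqrt(2.25^2 + 1.04^2) = 2.4787295
%GRR = GRR / tol * 100 = 2.4787295 / 16.3 * 100
%GRR = 15.2069

15.2069


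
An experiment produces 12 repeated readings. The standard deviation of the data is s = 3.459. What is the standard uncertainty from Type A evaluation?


u_A = s / sqrt(n)
u_A = 3.459 / sqrt(12)
u_A = 3.459 / 3.4641016
u_A = 0.9985

0.9985


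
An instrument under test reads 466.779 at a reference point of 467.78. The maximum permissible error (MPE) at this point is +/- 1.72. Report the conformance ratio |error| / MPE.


e = indication - reference = 466.779 - 467.78 = -1.0010
|e| = 1.0010
ratio = |e| / MPE = 1.0010 / 1.72
ratio = 0.5820

0.5820


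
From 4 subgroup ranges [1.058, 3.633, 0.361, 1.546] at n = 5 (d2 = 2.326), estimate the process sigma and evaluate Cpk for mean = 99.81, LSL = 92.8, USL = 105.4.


R_bar = (1.058 + 3.633 + 0.361 + 1.546) / 4 = 1.6495
sigma = R_bar / d2 = 1.6495 / 2.326 = 0.70915735
Cp = (USL - LSL)/(6*sigma) = (105.4 - 92.8)/(6*0.70915735) = 2.9613
Cpu = (105.4 - 99.81)/(3*0.70915735) = 2.6275
Cpl = (99.81 - 92.8)/(3*0.70915735) = 3.2950
Cpk = min(Cpu, Cpl) = 2.6275

2.6275


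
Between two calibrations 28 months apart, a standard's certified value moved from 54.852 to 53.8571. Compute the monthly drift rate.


rate = (v2 - v1) / months
= (53.8571 - 54.852) / 28
= -0.9949 / 28
= -0.0355

-0.0355


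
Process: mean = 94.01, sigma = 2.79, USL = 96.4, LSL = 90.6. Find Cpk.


Cpu = (USL - mean) / (3*sigma) = (96.4 - 94.01) / (3*2.79) = 0.2855
Cpl = (mean - LSL) / (3*sigma) = (94.01 - 90.6) / (3*2.79) = 0.4074
Cpk = min(Cpu, Cpl) = 0.2855

0.2855
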